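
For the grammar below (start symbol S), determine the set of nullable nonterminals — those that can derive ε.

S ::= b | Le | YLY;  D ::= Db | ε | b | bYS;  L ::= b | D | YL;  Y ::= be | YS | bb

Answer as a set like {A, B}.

Directly nullable (have an ε-rule): {D}.
L is nullable via L -> D (every symbol on the right is already known nullable).
Not nullable: S, Y — each has a terminal in every rule's right-hand side or depends on a non-nullable symbol.

{D, L}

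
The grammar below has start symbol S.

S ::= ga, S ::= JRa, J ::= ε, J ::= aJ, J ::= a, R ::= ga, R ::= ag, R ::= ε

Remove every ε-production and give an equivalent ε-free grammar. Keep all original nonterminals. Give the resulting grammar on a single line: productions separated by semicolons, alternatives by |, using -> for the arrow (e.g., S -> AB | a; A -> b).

Nullable set: {J, R}.
S -> JRa: J, R nullable, giving JRa | Ja | Ra | a.
Drop J -> ε.
J -> aJ: J nullable, giving a | aJ.
Drop R -> ε.
Unchanged (no nullable symbols): S -> ga; J -> a; R -> ag; R -> ga.

S -> a | Ja | Ra | ga | JRa; J -> a | aJ; R -> ag | ga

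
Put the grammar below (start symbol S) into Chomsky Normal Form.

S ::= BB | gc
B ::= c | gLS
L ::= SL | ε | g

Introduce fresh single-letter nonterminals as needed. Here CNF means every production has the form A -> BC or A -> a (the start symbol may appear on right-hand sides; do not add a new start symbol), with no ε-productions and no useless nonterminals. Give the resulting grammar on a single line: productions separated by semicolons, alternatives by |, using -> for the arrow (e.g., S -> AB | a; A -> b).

S -> AC | BB; A -> g; B -> c | AD | AS; C -> c; D -> LS; L -> g | AC | BB | SL

Nullable: {L}; after ε-elimination: S -> BB | gc; B -> c | gS | gLS; L -> S | g | SL.
After unit-elimination: S -> BB | gc; B -> c | gS | gLS; L -> g | BB | SL | gc.
TERM: introduce C -> c, A -> g and substitute in every rule of length ≥2.
BIN: B -> ALS becomes B -> AD, D -> LS.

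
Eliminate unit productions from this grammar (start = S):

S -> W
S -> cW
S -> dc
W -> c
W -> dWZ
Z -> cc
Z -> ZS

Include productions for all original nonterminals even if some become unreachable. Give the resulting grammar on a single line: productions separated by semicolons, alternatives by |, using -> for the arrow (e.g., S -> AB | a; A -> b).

S -> c | cW | dc | dWZ; W -> c | dWZ; Z -> ZS | cc

Unit productions: S->W.
Unit pairs (A ⇒* B via units): (S,W).
S: inherits non-unit rules of {S, W} → c | cW | dWZ | dc.
W: inherits non-unit rules of {W} → c | dWZ.
Z: inherits non-unit rules of {Z} → ZS | cc.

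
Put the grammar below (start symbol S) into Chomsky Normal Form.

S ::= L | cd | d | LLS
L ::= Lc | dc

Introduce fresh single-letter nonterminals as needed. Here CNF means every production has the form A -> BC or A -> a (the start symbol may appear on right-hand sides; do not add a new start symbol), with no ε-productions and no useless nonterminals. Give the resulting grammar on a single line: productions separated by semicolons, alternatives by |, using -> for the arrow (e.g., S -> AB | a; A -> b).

S -> d | AB | BA | LA | LC; A -> c; B -> d; C -> LS; L -> BA | LA

No ε-productions.
After unit-elimination: S -> d | Lc | cd | dc | LLS; L -> Lc | dc.
TERM: introduce A -> c, B -> d and substitute in every rule of length ≥2.
BIN: S -> LLS becomes S -> LC, C -> LS.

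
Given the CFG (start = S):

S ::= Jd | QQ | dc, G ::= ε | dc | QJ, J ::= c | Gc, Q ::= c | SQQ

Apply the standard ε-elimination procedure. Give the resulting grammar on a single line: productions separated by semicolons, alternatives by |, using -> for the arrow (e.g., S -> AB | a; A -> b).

Nullable set: {G}.
Drop G -> ε.
J -> Gc: G nullable, giving Gc | c.
Unchanged (no nullable symbols): S -> Jd; S -> QQ; S -> dc; G -> QJ; G -> dc; J -> c; Q -> SQQ; Q -> c.

S -> Jd | QQ | dc; G -> QJ | dc; J -> c | Gc; Q -> c | SQQ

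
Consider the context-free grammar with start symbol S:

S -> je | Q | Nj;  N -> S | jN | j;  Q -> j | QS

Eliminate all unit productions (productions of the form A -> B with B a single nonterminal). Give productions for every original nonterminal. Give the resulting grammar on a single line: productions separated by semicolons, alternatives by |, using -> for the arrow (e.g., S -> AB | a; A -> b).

Unit productions: N->S, S->Q.
Unit pairs (A ⇒* B via units): (N,Q), (N,S), (S,Q).
S: inherits non-unit rules of {Q, S} → Nj | QS | j | je.
N: inherits non-unit rules of {N, Q, S} → Nj | QS | j | jN | je.
Q: inherits non-unit rules of {Q} → QS | j.

S -> j | Nj | QS | je; N -> j | Nj | QS | jN | je; Q -> j | QS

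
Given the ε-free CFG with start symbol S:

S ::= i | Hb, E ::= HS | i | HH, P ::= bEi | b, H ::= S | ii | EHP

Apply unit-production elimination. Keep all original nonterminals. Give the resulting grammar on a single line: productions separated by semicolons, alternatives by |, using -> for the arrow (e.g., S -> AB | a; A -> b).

S -> i | Hb; E -> i | HH | HS; H -> i | Hb | ii | EHP; P -> b | bEi

Unit productions: H->S.
Unit pairs (A ⇒* B via units): (H,S).
S: inherits non-unit rules of {S} → Hb | i.
E: inherits non-unit rules of {E} → HH | HS | i.
H: inherits non-unit rules of {H, S} → EHP | Hb | i | ii.
P: inherits non-unit rules of {P} → b | bEi.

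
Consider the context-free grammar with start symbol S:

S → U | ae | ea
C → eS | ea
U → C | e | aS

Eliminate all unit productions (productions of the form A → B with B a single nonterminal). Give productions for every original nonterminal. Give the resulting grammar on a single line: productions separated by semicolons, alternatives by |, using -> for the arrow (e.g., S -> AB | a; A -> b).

Unit productions: S->U, U->C.
Unit pairs (A ⇒* B via units): (S,C), (S,U), (U,C).
S: inherits non-unit rules of {C, S, U} → aS | ae | e | eS | ea.
C: inherits non-unit rules of {C} → eS | ea.
U: inherits non-unit rules of {C, U} → aS | e | eS | ea.

S -> e | aS | ae | eS | ea; C -> eS | ea; U -> e | aS | eS | ea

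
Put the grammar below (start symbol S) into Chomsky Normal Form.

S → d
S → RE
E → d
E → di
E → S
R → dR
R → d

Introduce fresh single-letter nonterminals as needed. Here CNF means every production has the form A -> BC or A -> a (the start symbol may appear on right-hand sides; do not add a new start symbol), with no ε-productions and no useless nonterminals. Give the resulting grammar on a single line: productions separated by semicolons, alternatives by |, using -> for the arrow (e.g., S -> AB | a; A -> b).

No ε-productions.
After unit-elimination: S -> d | RE; E -> d | RE | di; R -> d | dR.
TERM: introduce A -> d, B -> i and substitute in every rule of length ≥2.

S -> d | RE; A -> d; B -> i; E -> d | AB | RE; R -> d | AR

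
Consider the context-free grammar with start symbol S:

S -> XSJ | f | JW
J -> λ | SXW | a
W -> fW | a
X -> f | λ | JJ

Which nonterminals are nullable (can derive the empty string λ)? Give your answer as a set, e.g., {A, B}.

{J, X}

Directly nullable (have an ε-rule): {J, X}.
Not nullable: S, W — each has a terminal in every rule's right-hand side or depends on a non-nullable symbol.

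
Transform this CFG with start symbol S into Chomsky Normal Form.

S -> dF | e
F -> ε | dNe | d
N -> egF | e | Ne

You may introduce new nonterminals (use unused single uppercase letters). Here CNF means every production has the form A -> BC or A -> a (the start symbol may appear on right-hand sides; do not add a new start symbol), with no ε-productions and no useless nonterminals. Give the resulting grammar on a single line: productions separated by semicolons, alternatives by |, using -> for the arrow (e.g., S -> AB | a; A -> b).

Nullable: {F}; after ε-elimination: S -> d | e | dF; F -> d | dNe; N -> e | Ne | eg | egF.
No unit productions to eliminate.
TERM: introduce A -> d, B -> e, C -> g and substitute in every rule of length ≥2.
BIN: F -> ANB becomes F -> AD, D -> NB; N -> BCF becomes N -> BE, E -> CF.

S -> d | e | AF; A -> d; B -> e; C -> g; D -> NB; E -> CF; F -> d | AD; N -> e | BC | BE | NB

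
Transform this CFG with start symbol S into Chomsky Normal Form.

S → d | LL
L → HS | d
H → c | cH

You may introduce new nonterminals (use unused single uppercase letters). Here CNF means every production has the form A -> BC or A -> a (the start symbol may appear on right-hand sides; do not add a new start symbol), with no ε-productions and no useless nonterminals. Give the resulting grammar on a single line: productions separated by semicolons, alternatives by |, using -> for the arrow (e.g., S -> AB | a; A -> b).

No ε-productions.
No unit productions to eliminate.
TERM: introduce A -> c and substitute in every rule of length ≥2.

S -> d | LL; A -> c; H -> c | AH; L -> d | HS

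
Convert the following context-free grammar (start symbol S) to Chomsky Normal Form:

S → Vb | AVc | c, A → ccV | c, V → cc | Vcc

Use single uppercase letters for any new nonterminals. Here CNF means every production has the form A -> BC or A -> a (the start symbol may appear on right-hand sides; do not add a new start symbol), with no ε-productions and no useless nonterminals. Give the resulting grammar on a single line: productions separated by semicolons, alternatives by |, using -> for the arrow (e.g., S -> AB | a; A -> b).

S -> c | AE | VC; A -> c | BD; B -> c; C -> b; D -> BV; E -> VB; F -> BB; V -> BB | VF

No ε-productions.
No unit productions to eliminate.
TERM: introduce C -> b, B -> c and substitute in every rule of length ≥2.
BIN: A -> BBV becomes A -> BD, D -> BV; S -> AVB becomes S -> AE, E -> VB; V -> VBB becomes V -> VF, F -> BB.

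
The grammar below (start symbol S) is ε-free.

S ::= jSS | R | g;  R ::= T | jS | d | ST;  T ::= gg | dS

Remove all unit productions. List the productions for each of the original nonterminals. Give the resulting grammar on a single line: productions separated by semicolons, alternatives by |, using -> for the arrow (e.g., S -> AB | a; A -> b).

S -> d | g | ST | dS | gg | jS | jSS; R -> d | ST | dS | gg | jS; T -> dS | gg

Unit productions: R->T, S->R.
Unit pairs (A ⇒* B via units): (R,T), (S,R), (S,T).
S: inherits non-unit rules of {R, S, T} → ST | d | dS | g | gg | jS | jSS.
R: inherits non-unit rules of {R, T} → ST | d | dS | gg | jS.
T: inherits non-unit rules of {T} → dS | gg.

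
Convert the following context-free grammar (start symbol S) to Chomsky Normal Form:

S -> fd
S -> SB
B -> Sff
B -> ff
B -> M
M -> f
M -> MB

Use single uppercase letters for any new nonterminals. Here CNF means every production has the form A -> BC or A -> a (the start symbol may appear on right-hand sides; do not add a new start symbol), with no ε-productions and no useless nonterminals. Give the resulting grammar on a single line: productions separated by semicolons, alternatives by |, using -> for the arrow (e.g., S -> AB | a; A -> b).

S -> AC | SB; A -> f; B -> f | AA | MB | SD; C -> d; D -> AA; M -> f | MB

No ε-productions.
After unit-elimination: S -> SB | fd; B -> f | MB | ff | Sff; M -> f | MB.
TERM: introduce C -> d, A -> f and substitute in every rule of length ≥2.
BIN: B -> SAA becomes B -> SD, D -> AA.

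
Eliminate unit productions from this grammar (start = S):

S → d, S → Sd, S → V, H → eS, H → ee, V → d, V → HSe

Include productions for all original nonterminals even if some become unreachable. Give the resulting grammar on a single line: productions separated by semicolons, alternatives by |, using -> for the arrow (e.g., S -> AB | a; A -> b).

S -> d | Sd | HSe; H -> eS | ee; V -> d | HSe

Unit productions: S->V.
Unit pairs (A ⇒* B via units): (S,V).
S: inherits non-unit rules of {S, V} → HSe | Sd | d.
H: inherits non-unit rules of {H} → eS | ee.
V: inherits non-unit rules of {V} → HSe | d.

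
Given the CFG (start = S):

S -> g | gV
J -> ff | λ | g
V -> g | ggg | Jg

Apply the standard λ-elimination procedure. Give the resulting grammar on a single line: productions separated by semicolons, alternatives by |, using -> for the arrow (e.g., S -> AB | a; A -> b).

Nullable set: {J}.
Drop J -> λ.
V -> Jg: J nullable, giving Jg | g.
Unchanged (no nullable symbols): S -> g; S -> gV; J -> ff; J -> g; V -> g; V -> ggg.

S -> g | gV; J -> g | ff; V -> g | Jg | ggg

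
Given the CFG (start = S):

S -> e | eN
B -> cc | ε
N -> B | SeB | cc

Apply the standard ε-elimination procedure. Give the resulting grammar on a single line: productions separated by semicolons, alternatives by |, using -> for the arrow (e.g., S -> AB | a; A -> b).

S -> e | eN; B -> cc; N -> B | Se | cc | SeB

Nullable set: {B, N}.
S -> eN: N nullable, giving e | eN.
Drop B -> ε.
N -> B: B nullable, giving B.
N -> SeB: B nullable, giving Se | SeB.
Unchanged (no nullable symbols): S -> e; B -> cc; N -> cc.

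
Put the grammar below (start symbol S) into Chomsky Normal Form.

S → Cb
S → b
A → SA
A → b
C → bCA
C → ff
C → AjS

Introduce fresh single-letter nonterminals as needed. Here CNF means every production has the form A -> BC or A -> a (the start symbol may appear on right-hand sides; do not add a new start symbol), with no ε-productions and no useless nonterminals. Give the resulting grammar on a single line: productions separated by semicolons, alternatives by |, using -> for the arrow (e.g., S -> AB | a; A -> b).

No ε-productions.
No unit productions to eliminate.
TERM: introduce D -> b, E -> f, B -> j and substitute in every rule of length ≥2.
BIN: C -> ABS becomes C -> AF, F -> BS; C -> DCA becomes C -> DG, G -> CA.

S -> b | CD; A -> b | SA; B -> j; C -> AF | DG | EE; D -> b; E -> f; F -> BS; G -> CA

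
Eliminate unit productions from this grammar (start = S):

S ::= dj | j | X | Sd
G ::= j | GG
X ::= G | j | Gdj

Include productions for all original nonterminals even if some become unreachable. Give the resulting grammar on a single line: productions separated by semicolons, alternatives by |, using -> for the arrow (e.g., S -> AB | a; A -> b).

Unit productions: S->X, X->G.
Unit pairs (A ⇒* B via units): (S,G), (S,X), (X,G).
S: inherits non-unit rules of {G, S, X} → GG | Gdj | Sd | dj | j.
G: inherits non-unit rules of {G} → GG | j.
X: inherits non-unit rules of {G, X} → GG | Gdj | j.

S -> j | GG | Sd | dj | Gdj; G -> j | GG; X -> j | GG | Gdj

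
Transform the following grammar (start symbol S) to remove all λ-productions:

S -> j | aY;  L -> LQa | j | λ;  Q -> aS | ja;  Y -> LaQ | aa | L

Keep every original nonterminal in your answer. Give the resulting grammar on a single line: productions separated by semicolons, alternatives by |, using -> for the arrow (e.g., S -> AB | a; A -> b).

Nullable set: {L, Y}.
S -> aY: Y nullable, giving a | aY.
Drop L -> λ.
L -> LQa: L nullable, giving LQa | Qa.
Y -> L: L nullable, giving L.
Y -> LaQ: L nullable, giving LaQ | aQ.
Unchanged (no nullable symbols): S -> j; L -> j; Q -> aS; Q -> ja; Y -> aa.

S -> a | j | aY; L -> j | Qa | LQa; Q -> aS | ja; Y -> L | aQ | aa | LaQ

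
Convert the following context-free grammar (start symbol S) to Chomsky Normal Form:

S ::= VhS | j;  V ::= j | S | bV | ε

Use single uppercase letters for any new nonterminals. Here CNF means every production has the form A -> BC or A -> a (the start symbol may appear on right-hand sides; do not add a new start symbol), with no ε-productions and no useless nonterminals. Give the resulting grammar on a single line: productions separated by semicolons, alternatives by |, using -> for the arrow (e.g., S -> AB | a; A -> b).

S -> j | AS | VC; A -> h; B -> b; C -> AS; D -> AS; V -> b | j | AS | BV | VD

Nullable: {V}; after ε-elimination: S -> j | hS | VhS; V -> S | b | j | bV.
After unit-elimination: S -> j | hS | VhS; V -> b | j | bV | hS | VhS.
TERM: introduce B -> b, A -> h and substitute in every rule of length ≥2.
BIN: S -> VAS becomes S -> VC, C -> AS; V -> VAS becomes V -> VD, D -> AS.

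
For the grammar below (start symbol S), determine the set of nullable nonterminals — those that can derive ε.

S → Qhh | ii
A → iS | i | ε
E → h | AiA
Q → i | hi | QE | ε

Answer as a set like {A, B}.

Directly nullable (have an ε-rule): {A, Q}.
Not nullable: E, S — each has a terminal in every rule's right-hand side or depends on a non-nullable symbol.

{A, Q}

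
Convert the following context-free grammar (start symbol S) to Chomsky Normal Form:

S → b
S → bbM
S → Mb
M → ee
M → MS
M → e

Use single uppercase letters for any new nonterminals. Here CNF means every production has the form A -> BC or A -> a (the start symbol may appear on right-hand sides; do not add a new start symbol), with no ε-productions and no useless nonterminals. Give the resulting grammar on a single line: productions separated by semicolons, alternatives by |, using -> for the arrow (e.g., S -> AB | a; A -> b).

S -> b | BC | MB; A -> e; B -> b; C -> BM; M -> e | AA | MS

No ε-productions.
No unit productions to eliminate.
TERM: introduce B -> b, A -> e and substitute in every rule of length ≥2.
BIN: S -> BBM becomes S -> BC, C -> BM.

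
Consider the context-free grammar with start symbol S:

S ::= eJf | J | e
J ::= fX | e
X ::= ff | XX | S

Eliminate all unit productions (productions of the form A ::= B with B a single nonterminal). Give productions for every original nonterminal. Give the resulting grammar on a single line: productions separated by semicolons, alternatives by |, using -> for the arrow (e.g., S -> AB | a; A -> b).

S -> e | fX | eJf; J -> e | fX; X -> e | XX | fX | ff | eJf

Unit productions: S->J, X->S.
Unit pairs (A ⇒* B via units): (S,J), (X,J), (X,S).
S: inherits non-unit rules of {J, S} → e | eJf | fX.
J: inherits non-unit rules of {J} → e | fX.
X: inherits non-unit rules of {J, S, X} → XX | e | eJf | fX | ff.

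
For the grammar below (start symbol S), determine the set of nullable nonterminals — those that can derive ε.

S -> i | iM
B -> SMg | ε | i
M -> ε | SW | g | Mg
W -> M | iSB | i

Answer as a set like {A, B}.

{B, M, W}

Directly nullable (have an ε-rule): {B, M}.
W is nullable via W -> M (every symbol on the right is already known nullable).
Not nullable: S — each has a terminal in every rule's right-hand side or depends on a non-nullable symbol.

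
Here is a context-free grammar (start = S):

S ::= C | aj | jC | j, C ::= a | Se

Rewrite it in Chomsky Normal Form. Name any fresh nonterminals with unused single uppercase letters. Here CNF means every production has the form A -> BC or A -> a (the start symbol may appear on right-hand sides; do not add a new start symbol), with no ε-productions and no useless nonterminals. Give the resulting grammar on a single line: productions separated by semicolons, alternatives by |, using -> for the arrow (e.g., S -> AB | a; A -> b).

S -> a | j | BD | DC | SA; A -> e; B -> a; C -> a | SA; D -> j

No ε-productions.
After unit-elimination: S -> a | j | Se | aj | jC; C -> a | Se.
TERM: introduce B -> a, A -> e, D -> j and substitute in every rule of length ≥2.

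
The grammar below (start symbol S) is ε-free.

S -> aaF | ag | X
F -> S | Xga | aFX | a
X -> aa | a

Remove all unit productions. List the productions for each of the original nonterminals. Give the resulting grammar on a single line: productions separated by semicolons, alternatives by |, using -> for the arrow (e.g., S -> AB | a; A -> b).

S -> a | aa | ag | aaF; F -> a | aa | ag | Xga | aFX | aaF; X -> a | aa

Unit productions: F->S, S->X.
Unit pairs (A ⇒* B via units): (F,S), (F,X), (S,X).
S: inherits non-unit rules of {S, X} → a | aa | aaF | ag.
F: inherits non-unit rules of {F, S, X} → Xga | a | aFX | aa | aaF | ag.
X: inherits non-unit rules of {X} → a | aa.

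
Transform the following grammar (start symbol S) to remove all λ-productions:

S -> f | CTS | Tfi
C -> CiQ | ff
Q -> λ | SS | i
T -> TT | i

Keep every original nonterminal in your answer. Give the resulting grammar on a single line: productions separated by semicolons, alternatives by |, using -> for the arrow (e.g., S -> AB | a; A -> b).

Nullable set: {Q}.
C -> CiQ: Q nullable, giving Ci | CiQ.
Drop Q -> λ.
Unchanged (no nullable symbols): S -> CTS; S -> Tfi; S -> f; C -> ff; Q -> SS; Q -> i; T -> TT; T -> i.

S -> f | CTS | Tfi; C -> Ci | ff | CiQ; Q -> i | SS; T -> i | TT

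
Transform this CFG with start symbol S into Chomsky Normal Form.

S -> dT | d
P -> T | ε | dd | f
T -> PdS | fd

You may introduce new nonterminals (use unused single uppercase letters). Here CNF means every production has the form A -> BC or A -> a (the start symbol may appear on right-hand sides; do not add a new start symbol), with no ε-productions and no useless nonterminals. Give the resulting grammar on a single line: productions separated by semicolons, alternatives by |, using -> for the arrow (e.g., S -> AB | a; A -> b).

S -> d | AT; A -> d; B -> f; C -> AS; D -> AS; P -> f | AA | AS | BA | PC; T -> AS | BA | PD

Nullable: {P}; after ε-elimination: S -> d | dT; P -> T | f | dd; T -> dS | fd | PdS.
After unit-elimination: S -> d | dT; P -> f | dS | dd | fd | PdS; T -> dS | fd | PdS.
TERM: introduce A -> d, B -> f and substitute in every rule of length ≥2.
BIN: P -> PAS becomes P -> PC, C -> AS; T -> PAS becomes T -> PD, D -> AS.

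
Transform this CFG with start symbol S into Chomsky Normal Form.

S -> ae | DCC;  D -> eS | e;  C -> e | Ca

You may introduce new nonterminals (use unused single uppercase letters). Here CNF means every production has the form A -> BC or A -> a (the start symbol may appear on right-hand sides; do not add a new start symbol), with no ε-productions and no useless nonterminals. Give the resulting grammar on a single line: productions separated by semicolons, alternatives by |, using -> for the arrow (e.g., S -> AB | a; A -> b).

No ε-productions.
No unit productions to eliminate.
TERM: introduce A -> a, B -> e and substitute in every rule of length ≥2.
BIN: S -> DCC becomes S -> DE, E -> CC.

S -> AB | DE; A -> a; B -> e; C -> e | CA; D -> e | BS; E -> CC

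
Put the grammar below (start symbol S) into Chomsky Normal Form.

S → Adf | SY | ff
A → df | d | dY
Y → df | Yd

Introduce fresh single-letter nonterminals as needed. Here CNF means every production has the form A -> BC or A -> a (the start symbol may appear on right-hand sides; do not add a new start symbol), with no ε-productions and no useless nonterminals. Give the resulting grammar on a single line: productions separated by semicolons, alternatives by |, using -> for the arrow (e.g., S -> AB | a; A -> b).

S -> AD | CC | SY; A -> d | BC | BY; B -> d; C -> f; D -> BC; Y -> BC | YB

No ε-productions.
No unit productions to eliminate.
TERM: introduce B -> d, C -> f and substitute in every rule of length ≥2.
BIN: S -> ABC becomes S -> AD, D -> BC.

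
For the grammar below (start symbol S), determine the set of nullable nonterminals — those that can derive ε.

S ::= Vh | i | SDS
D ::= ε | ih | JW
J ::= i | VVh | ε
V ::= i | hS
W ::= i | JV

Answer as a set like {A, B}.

{D, J}

Directly nullable (have an ε-rule): {D, J}.
Not nullable: S, V, W — each has a terminal in every rule's right-hand side or depends on a non-nullable symbol.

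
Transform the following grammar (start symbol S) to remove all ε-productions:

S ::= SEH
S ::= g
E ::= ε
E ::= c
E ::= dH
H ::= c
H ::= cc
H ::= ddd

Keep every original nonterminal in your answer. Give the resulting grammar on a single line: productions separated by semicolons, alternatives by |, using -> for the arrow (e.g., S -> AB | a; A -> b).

S -> g | SH | SEH; E -> c | dH; H -> c | cc | ddd

Nullable set: {E}.
S -> SEH: E nullable, giving SEH | SH.
Drop E -> ε.
Unchanged (no nullable symbols): S -> g; E -> c; E -> dH; H -> c; H -> cc; H -> ddd.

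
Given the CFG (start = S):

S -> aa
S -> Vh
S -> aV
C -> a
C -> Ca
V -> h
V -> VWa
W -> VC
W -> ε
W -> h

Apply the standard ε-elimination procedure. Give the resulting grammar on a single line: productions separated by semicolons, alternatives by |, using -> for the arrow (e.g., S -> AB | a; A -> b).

S -> Vh | aV | aa; C -> a | Ca; V -> h | Va | VWa; W -> h | VC

Nullable set: {W}.
V -> VWa: W nullable, giving VWa | Va.
Drop W -> ε.
Unchanged (no nullable symbols): S -> Vh; S -> aV; S -> aa; C -> Ca; C -> a; V -> h; W -> VC; W -> h.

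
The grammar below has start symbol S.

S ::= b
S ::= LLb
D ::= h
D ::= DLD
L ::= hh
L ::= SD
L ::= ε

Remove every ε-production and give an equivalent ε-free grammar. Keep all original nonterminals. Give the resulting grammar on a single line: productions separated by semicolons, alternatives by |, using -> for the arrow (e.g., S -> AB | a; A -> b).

S -> b | Lb | LLb; D -> h | DD | DLD; L -> SD | hh

Nullable set: {L}.
S -> LLb: L, L nullable, giving LLb | Lb | b.
D -> DLD: L nullable, giving DD | DLD.
Drop L -> ε.
Unchanged (no nullable symbols): S -> b; D -> h; L -> SD; L -> hh.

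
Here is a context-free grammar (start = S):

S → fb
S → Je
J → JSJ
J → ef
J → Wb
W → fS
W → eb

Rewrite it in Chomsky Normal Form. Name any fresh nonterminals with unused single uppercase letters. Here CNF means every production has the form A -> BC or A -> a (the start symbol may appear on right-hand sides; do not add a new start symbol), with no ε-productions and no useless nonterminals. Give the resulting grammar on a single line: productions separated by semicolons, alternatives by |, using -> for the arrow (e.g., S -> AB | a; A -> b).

No ε-productions.
No unit productions to eliminate.
TERM: introduce A -> b, B -> e, C -> f and substitute in every rule of length ≥2.
BIN: J -> JSJ becomes J -> JD, D -> SJ.

S -> CA | JB; A -> b; B -> e; C -> f; D -> SJ; J -> BC | JD | WA; W -> BA | CS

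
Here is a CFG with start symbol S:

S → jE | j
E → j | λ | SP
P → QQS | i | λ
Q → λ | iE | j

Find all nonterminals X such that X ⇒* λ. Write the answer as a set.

{E, P, Q}

Directly nullable (have an ε-rule): {E, P, Q}.
Not nullable: S — each has a terminal in every rule's right-hand side or depends on a non-nullable symbol.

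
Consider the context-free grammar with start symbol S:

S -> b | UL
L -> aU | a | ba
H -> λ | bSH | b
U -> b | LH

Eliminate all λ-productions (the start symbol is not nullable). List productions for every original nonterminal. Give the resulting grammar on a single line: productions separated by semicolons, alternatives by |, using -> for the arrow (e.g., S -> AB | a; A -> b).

S -> b | UL; H -> b | bS | bSH; L -> a | aU | ba; U -> L | b | LH

Nullable set: {H}.
Drop H -> λ.
H -> bSH: H nullable, giving bS | bSH.
U -> LH: H nullable, giving L | LH.
Unchanged (no nullable symbols): S -> UL; S -> b; H -> b; L -> a; L -> aU; L -> ba; U -> b.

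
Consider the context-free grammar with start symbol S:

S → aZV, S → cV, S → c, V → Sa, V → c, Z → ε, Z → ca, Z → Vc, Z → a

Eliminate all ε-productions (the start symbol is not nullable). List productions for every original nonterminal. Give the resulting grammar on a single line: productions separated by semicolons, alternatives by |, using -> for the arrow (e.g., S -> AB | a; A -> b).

S -> c | aV | cV | aZV; V -> c | Sa; Z -> a | Vc | ca

Nullable set: {Z}.
S -> aZV: Z nullable, giving aV | aZV.
Drop Z -> ε.
Unchanged (no nullable symbols): S -> c; S -> cV; V -> Sa; V -> c; Z -> Vc; Z -> a; Z -> ca.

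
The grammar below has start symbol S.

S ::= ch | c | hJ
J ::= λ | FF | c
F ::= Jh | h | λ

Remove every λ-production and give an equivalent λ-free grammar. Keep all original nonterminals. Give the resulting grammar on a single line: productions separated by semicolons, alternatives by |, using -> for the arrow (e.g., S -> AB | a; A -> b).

S -> c | h | ch | hJ; F -> h | Jh; J -> F | c | FF

Nullable set: {F, J}.
S -> hJ: J nullable, giving h | hJ.
Drop F -> λ.
F -> Jh: J nullable, giving Jh | h.
Drop J -> λ.
J -> FF: F, F nullable, giving F | FF.
Unchanged (no nullable symbols): S -> c; S -> ch; F -> h; J -> c.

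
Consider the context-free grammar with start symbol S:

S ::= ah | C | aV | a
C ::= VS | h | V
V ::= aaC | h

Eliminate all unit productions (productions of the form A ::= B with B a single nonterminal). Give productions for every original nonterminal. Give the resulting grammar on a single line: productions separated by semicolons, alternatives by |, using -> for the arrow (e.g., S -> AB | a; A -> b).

S -> a | h | VS | aV | ah | aaC; C -> h | VS | aaC; V -> h | aaC

Unit productions: C->V, S->C.
Unit pairs (A ⇒* B via units): (C,V), (S,C), (S,V).
S: inherits non-unit rules of {C, S, V} → VS | a | aV | aaC | ah | h.
C: inherits non-unit rules of {C, V} → VS | aaC | h.
V: inherits non-unit rules of {V} → aaC | h.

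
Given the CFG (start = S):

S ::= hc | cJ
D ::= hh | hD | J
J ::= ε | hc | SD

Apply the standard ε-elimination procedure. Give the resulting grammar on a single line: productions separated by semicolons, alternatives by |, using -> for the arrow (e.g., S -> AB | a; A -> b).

S -> c | cJ | hc; D -> J | h | hD | hh; J -> S | SD | hc

Nullable set: {D, J}.
S -> cJ: J nullable, giving c | cJ.
D -> J: J nullable, giving J.
D -> hD: D nullable, giving h | hD.
Drop J -> ε.
J -> SD: D nullable, giving S | SD.
Unchanged (no nullable symbols): S -> hc; D -> hh; J -> hc.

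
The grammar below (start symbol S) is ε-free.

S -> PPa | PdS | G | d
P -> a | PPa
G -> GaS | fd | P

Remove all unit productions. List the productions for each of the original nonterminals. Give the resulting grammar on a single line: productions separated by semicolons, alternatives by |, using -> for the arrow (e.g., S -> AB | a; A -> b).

Unit productions: G->P, S->G.
Unit pairs (A ⇒* B via units): (G,P), (S,G), (S,P).
S: inherits non-unit rules of {G, P, S} → GaS | PPa | PdS | a | d | fd.
G: inherits non-unit rules of {G, P} → GaS | PPa | a | fd.
P: inherits non-unit rules of {P} → PPa | a.

S -> a | d | fd | GaS | PPa | PdS; G -> a | fd | GaS | PPa; P -> a | PPa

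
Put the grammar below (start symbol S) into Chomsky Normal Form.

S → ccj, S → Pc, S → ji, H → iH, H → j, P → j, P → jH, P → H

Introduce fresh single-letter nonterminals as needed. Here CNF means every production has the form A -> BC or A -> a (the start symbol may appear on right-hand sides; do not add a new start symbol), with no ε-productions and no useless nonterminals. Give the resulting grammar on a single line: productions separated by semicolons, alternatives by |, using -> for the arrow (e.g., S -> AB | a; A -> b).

No ε-productions.
After unit-elimination: S -> Pc | ji | ccj; H -> j | iH; P -> j | iH | jH.
TERM: introduce C -> c, A -> i, B -> j and substitute in every rule of length ≥2.
BIN: S -> CCB becomes S -> CD, D -> CB.

S -> BA | CD | PC; A -> i; B -> j; C -> c; D -> CB; H -> j | AH; P -> j | AH | BH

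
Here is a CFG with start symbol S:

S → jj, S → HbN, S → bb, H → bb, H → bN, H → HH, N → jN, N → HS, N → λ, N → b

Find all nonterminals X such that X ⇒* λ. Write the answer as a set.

{N}

Directly nullable (have an ε-rule): {N}.
Not nullable: H, S — each has a terminal in every rule's right-hand side or depends on a non-nullable symbol.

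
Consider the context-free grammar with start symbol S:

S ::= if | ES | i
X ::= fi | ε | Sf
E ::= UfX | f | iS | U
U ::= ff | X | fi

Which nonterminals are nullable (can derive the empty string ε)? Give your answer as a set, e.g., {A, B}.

{E, U, X}

Directly nullable (have an ε-rule): {X}.
U is nullable via U -> X (every symbol on the right is already known nullable).
E is nullable via E -> U (every symbol on the right is already known nullable).
Not nullable: S — each has a terminal in every rule's right-hand side or depends on a non-nullable symbol.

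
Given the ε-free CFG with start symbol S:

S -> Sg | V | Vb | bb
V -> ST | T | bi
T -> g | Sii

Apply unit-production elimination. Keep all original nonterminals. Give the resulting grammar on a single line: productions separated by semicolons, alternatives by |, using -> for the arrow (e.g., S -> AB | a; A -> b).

S -> g | ST | Sg | Vb | bb | bi | Sii; T -> g | Sii; V -> g | ST | bi | Sii

Unit productions: S->V, V->T.
Unit pairs (A ⇒* B via units): (S,T), (S,V), (V,T).
S: inherits non-unit rules of {S, T, V} → ST | Sg | Sii | Vb | bb | bi | g.
T: inherits non-unit rules of {T} → Sii | g.
V: inherits non-unit rules of {T, V} → ST | Sii | bi | g.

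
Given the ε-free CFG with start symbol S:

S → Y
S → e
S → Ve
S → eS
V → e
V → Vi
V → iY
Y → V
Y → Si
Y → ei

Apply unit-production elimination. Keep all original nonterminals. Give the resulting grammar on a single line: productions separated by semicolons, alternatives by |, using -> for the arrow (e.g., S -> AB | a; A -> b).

S -> e | Si | Ve | Vi | eS | ei | iY; V -> e | Vi | iY; Y -> e | Si | Vi | ei | iY

Unit productions: S->Y, Y->V.
Unit pairs (A ⇒* B via units): (S,V), (S,Y), (Y,V).
S: inherits non-unit rules of {S, V, Y} → Si | Ve | Vi | e | eS | ei | iY.
V: inherits non-unit rules of {V} → Vi | e | iY.
Y: inherits non-unit rules of {V, Y} → Si | Vi | e | ei | iY.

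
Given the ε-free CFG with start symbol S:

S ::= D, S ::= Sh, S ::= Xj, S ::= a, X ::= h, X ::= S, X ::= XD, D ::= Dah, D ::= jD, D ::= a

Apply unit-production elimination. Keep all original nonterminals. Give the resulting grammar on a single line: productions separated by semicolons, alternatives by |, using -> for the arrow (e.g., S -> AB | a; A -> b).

S -> a | Sh | Xj | jD | Dah; D -> a | jD | Dah; X -> a | h | Sh | XD | Xj | jD | Dah

Unit productions: S->D, X->S.
Unit pairs (A ⇒* B via units): (S,D), (X,D), (X,S).
S: inherits non-unit rules of {D, S} → Dah | Sh | Xj | a | jD.
D: inherits non-unit rules of {D} → Dah | a | jD.
X: inherits non-unit rules of {D, S, X} → Dah | Sh | XD | Xj | a | h | jD.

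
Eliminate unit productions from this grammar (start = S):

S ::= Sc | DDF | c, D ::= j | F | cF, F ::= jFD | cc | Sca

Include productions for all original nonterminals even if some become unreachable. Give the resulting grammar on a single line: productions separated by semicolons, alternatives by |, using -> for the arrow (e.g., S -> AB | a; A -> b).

Unit productions: D->F.
Unit pairs (A ⇒* B via units): (D,F).
S: inherits non-unit rules of {S} → DDF | Sc | c.
D: inherits non-unit rules of {D, F} → Sca | cF | cc | j | jFD.
F: inherits non-unit rules of {F} → Sca | cc | jFD.

S -> c | Sc | DDF; D -> j | cF | cc | Sca | jFD; F -> cc | Sca | jFD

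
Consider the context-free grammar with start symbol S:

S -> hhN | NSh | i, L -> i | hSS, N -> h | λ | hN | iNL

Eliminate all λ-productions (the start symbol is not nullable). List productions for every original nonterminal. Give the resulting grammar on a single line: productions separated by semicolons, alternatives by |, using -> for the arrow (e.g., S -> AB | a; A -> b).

Nullable set: {N}.
S -> NSh: N nullable, giving NSh | Sh.
S -> hhN: N nullable, giving hh | hhN.
Drop N -> λ.
N -> hN: N nullable, giving h | hN.
N -> iNL: N nullable, giving iL | iNL.
Unchanged (no nullable symbols): S -> i; L -> hSS; L -> i; N -> h.

S -> i | Sh | hh | NSh | hhN; L -> i | hSS; N -> h | hN | iL | iNL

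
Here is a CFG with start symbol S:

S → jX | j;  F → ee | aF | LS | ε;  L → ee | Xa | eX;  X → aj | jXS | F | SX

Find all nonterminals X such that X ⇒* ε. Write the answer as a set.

{F, X}

Directly nullable (have an ε-rule): {F}.
X is nullable via X -> F (every symbol on the right is already known nullable).
Not nullable: L, S — each has a terminal in every rule's right-hand side or depends on a non-nullable symbol.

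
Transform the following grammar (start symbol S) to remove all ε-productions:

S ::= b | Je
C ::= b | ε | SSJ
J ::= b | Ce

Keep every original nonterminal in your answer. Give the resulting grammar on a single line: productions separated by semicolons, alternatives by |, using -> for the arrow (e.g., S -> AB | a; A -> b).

Nullable set: {C}.
Drop C -> ε.
J -> Ce: C nullable, giving Ce | e.
Unchanged (no nullable symbols): S -> Je; S -> b; C -> SSJ; C -> b; J -> b.

S -> b | Je; C -> b | SSJ; J -> b | e | Ce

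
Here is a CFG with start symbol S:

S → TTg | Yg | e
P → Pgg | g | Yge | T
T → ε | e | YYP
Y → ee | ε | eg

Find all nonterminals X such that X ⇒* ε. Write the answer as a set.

{P, T, Y}

Directly nullable (have an ε-rule): {T, Y}.
P is nullable via P -> T (every symbol on the right is already known nullable).
Not nullable: S — each has a terminal in every rule's right-hand side or depends on a non-nullable symbol.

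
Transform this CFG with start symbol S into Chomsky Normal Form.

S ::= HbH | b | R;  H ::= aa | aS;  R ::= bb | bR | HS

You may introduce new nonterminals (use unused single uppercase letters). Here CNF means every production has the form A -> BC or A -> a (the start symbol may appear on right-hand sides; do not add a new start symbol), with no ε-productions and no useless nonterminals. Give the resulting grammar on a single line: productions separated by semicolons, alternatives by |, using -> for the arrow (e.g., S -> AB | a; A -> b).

S -> b | BB | BR | HC | HS; A -> a; B -> b; C -> BH; H -> AA | AS; R -> BB | BR | HS

No ε-productions.
After unit-elimination: S -> b | HS | bR | bb | HbH; H -> aS | aa; R -> HS | bR | bb.
TERM: introduce A -> a, B -> b and substitute in every rule of length ≥2.
BIN: S -> HBH becomes S -> HC, C -> BH.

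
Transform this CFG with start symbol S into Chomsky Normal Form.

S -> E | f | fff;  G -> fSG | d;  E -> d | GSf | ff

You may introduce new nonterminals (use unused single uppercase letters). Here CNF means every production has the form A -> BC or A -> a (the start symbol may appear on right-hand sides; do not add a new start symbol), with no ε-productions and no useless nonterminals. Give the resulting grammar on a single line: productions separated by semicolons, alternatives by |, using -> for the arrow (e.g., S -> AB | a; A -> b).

S -> d | f | AA | AD | GF; A -> f; C -> SG; D -> AA; F -> SA; G -> d | AC

No ε-productions.
After unit-elimination: S -> d | f | ff | GSf | fff; E -> d | ff | GSf; G -> d | fSG.
TERM: introduce A -> f and substitute in every rule of length ≥2.
BIN: E -> GSA becomes E -> GB, B -> SA; G -> ASG becomes G -> AC, C -> SG; S -> AAA becomes S -> AD, D -> AA; S -> GSA becomes S -> GF, F -> SA.
Drop unreachable/unproductive: E.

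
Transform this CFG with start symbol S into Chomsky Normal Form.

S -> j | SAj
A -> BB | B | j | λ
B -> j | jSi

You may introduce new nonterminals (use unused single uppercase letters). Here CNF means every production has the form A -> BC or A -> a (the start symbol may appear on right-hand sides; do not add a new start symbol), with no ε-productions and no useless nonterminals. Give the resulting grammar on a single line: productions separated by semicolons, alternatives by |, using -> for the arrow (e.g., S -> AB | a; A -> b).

Nullable: {A}; after ε-elimination: S -> j | Sj | SAj; A -> B | j | BB; B -> j | jSi.
After unit-elimination: S -> j | Sj | SAj; A -> j | BB | jSi; B -> j | jSi.
TERM: introduce D -> i, C -> j and substitute in every rule of length ≥2.
BIN: A -> CSD becomes A -> CE, E -> SD; B -> CSD becomes B -> CF, F -> SD; S -> SAC becomes S -> SG, G -> AC.

S -> j | SC | SG; A -> j | BB | CE; B -> j | CF; C -> j; D -> i; E -> SD; F -> SD; G -> AC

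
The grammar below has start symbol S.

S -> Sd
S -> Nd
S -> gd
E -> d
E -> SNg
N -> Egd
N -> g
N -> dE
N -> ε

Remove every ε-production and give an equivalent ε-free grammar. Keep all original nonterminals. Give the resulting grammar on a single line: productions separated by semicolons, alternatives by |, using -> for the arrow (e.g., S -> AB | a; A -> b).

Nullable set: {N}.
S -> Nd: N nullable, giving Nd | d.
E -> SNg: N nullable, giving SNg | Sg.
Drop N -> ε.
Unchanged (no nullable symbols): S -> Sd; S -> gd; E -> d; N -> Egd; N -> dE; N -> g.

S -> d | Nd | Sd | gd; E -> d | Sg | SNg; N -> g | dE | Egd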